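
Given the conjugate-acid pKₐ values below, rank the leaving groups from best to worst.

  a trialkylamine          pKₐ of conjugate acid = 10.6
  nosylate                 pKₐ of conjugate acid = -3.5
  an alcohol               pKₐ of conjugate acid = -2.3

nosylate > an alcohol > a trialkylamine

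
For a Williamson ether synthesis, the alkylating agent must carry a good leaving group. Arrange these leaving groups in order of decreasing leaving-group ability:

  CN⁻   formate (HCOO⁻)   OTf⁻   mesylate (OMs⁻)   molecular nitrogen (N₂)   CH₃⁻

molecular nitrogen (N₂) > OTf⁻ > mesylate (OMs⁻) > formate (HCOO⁻) > CN⁻ > CH₃⁻

Leaving-group ability tracks the stability of the departed species; conjugate-acid pKₐ is the usual yardstick (lower pKₐ → better LG).
molecular nitrogen (N₂): no meaningful conjugate acid; N₂ departs as an exceptionally stable neutral molecule
OTf⁻: pKₐ(CF₃SO₃H (triflic acid)) ≈ -14 — charge spread over three oxygens and a CF₃ group; the premier leaving group in synthesis
mesylate (OMs⁻): pKₐ(CH₃SO₃H (MsOH)) ≈ -1.9 — resonance-delocalised alkanesulfonate
formate (HCOO⁻): pKₐ(HCOOH) ≈ 3.8
CN⁻: pKₐ(HCN) ≈ 9.2
CH₃⁻: pKₐ(CH₄) ≈ 48 — unstabilised carbanion; the worst conceivable leaving group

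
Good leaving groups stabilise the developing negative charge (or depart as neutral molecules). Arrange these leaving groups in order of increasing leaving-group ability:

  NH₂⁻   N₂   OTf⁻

The more stable X⁻ (or X) is on its own — i.e. the weaker a base it is — the better a leaving group it makes.
N₂: no meaningful conjugate acid; N₂ departs as an exceptionally stable neutral molecule
OTf⁻: pKₐ(CF₃SO₃H (triflic acid)) ≈ -14
NH₂⁻: pKₐ(NH₃) ≈ 38 — extremely strong base; never a leaving group
The question asks for worst first, so the sequence is read in increasing leaving-group ability.

NH₂⁻ < OTf⁻ < N₂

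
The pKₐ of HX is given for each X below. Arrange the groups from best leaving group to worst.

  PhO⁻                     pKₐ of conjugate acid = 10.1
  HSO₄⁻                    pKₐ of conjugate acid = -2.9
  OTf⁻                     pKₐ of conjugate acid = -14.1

OTf⁻ > HSO₄⁻ > PhO⁻

Lower conjugate-acid pKₐ ⇒ weaker base ⇒ better leaving group.
Sorting by the given values: OTf⁻ (-14.1), HSO₄⁻ (-2.9), PhO⁻ (10.1).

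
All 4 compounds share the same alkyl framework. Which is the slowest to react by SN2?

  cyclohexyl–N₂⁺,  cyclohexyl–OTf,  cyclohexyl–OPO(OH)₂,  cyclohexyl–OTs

Same R in every case — rank the leaving groups.
Rank by basicity of the departing species: weakest base leaves most easily.
cyclohexyl–N₂⁺ loses N₂: no meaningful conjugate acid; N₂ departs as an exceptionally stable neutral molecule
cyclohexyl–OTf loses OTf⁻: pKₐ(CF₃SO₃H (triflic acid)) ≈ -14
cyclohexyl–OTs loses OTs⁻: pKₐ(p-CH₃C₆H₄SO₃H (TsOH)) ≈ -2.8
cyclohexyl–OPO(OH)₂ loses H₂PO₄⁻: pKₐ(H₃PO₄) ≈ 2.1

cyclohexyl–OPO(OH)₂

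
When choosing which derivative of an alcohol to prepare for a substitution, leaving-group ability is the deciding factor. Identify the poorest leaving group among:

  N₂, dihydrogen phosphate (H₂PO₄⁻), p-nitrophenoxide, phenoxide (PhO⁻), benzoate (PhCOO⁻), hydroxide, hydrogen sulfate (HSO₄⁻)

hydroxide

Rank by basicity of the departing species: weakest base leaves most easily.
N₂: no meaningful conjugate acid; N₂ departs as an exceptionally stable neutral molecule
hydrogen sulfate (HSO₄⁻): pKₐ(H₂SO₄) ≈ -3
dihydrogen phosphate (H₂PO₄⁻): pKₐ(H₃PO₄) ≈ 2.1
benzoate (PhCOO⁻): pKₐ(C₆H₅COOH) ≈ 4.2
p-nitrophenoxide: pKₐ(p-nitrophenol) ≈ 7.2
phenoxide (PhO⁻): pKₐ(C₆H₅OH (phenol)) ≈ 10
hydroxide: pKₐ(H₂O) ≈ 15.7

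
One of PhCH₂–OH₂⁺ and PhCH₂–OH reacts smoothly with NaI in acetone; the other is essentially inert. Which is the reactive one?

PhCH₂–OH₂⁺

From PhCH₂–OH the departing group would be OH⁻ (pKₐ(H₂O) ≈ 15.7). Strong base; essentially never leaves without prior activation.
From PhCH₂–OH₂⁺ the leaving group is H₂O (pKₐ(H₃O⁺) ≈ -1.7). Neutral; leaves from a protonated alcohol (R–OH₂⁺).
(In practice PhCH₂–OH₂⁺ is made from PhCH₂–OH by protonation with strong acid, converting the leaving group from hydroxide to neutral water.)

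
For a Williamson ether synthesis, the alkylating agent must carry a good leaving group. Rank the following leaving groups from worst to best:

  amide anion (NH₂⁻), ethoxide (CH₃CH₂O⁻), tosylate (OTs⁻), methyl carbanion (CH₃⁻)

Rank by basicity of the departing species: weakest base leaves most easily.
tosylate (OTs⁻): pKₐ(p-CH₃C₆H₄SO₃H (TsOH)) ≈ -2.8
ethoxide (CH₃CH₂O⁻): pKₐ(CH₃CH₂OH) ≈ 16
amide anion (NH₂⁻): pKₐ(NH₃) ≈ 38
methyl carbanion (CH₃⁻): pKₐ(CH₄) ≈ 48
Reversing gives the worst-to-best order requested.

methyl carbanion (CH₃⁻) < amide anion (NH₂⁻) < ethoxide (CH₃CH₂O⁻) < tosylate (OTs⁻)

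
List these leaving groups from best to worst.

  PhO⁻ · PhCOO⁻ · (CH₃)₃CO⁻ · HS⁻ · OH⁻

Leaving-group ability tracks the stability of the departed species; conjugate-acid pKₐ is the usual yardstick (lower pKₐ → better LG).
PhCOO⁻: pKₐ(C₆H₅COOH) ≈ 4.2
HS⁻: pKₐ(H₂S) ≈ 7
PhO⁻: pKₐ(C₆H₅OH (phenol)) ≈ 10
OH⁻: pKₐ(H₂O) ≈ 15.7
(CH₃)₃CO⁻: pKₐ(t-BuOH) ≈ 18

PhCOO⁻ > HS⁻ > PhO⁻ > OH⁻ > (CH₃)₃CO⁻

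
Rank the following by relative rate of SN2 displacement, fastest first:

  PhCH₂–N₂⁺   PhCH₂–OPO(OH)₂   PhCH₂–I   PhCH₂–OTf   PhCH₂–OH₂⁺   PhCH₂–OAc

Identical carbon frameworks mean the comparison reduces to leaving-group quality.
The more stable X⁻ (or X) is on its own — i.e. the weaker a base it is — the better a leaving group it makes.
PhCH₂–N₂⁺ loses N₂: no meaningful conjugate acid; N₂ departs as an exceptionally stable neutral molecule
PhCH₂–OTf loses OTf⁻: pKₐ(CF₃SO₃H (triflic acid)) ≈ -14
PhCH₂–I loses I⁻: pKₐ(HI) ≈ -10
PhCH₂–OH₂⁺ loses H₂O: pKₐ(H₃O⁺) ≈ -1.7
PhCH₂–OPO(OH)₂ loses H₂PO₄⁻: pKₐ(H₃PO₄) ≈ 2.1
PhCH₂–OAc loses AcO⁻: pKₐ(CH₃COOH) ≈ 4.8

PhCH₂–N₂⁺ > PhCH₂–OTf > PhCH₂–I > PhCH₂–OH₂⁺ > PhCH₂–OPO(OH)₂ > PhCH₂–OAc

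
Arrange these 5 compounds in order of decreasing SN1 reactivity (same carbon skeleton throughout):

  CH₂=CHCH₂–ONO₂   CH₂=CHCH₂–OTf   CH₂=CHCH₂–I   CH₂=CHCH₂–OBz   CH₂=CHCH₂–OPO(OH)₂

CH₂=CHCH₂–OTf > CH₂=CHCH₂–I > CH₂=CHCH₂–ONO₂ > CH₂=CHCH₂–OPO(OH)₂ > CH₂=CHCH₂–OBz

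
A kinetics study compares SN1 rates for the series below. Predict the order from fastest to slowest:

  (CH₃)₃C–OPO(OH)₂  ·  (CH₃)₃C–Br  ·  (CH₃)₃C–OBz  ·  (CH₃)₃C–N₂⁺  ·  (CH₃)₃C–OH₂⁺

(CH₃)₃C–N₂⁺ > (CH₃)₃C–Br > (CH₃)₃C–OH₂⁺ > (CH₃)₃C–OPO(OH)₂ > (CH₃)₃C–OBz

Identical carbon frameworks mean the comparison reduces to leaving-group quality.
Rank by basicity of the departing species: weakest base leaves most easily.
(CH₃)₃C–N₂⁺ loses N₂: no meaningful conjugate acid; N₂ departs as an exceptionally stable neutral molecule
(CH₃)₃C–Br loses Br⁻: pKₐ(HBr) ≈ -9
(CH₃)₃C–OH₂⁺ loses H₂O: pKₐ(H₃O⁺) ≈ -1.7
(CH₃)₃C–OPO(OH)₂ loses H₂PO₄⁻: pKₐ(H₃PO₄) ≈ 2.1
(CH₃)₃C–OBz loses PhCOO⁻: pKₐ(C₆H₅COOH) ≈ 4.2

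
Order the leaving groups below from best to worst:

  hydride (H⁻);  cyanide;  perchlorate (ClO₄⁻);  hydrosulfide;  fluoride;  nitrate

perchlorate (ClO₄⁻): pKₐ(HClO₄) ≈ -10
nitrate: pKₐ(HNO₃) ≈ -1.3 — resonance-delocalised over three oxygens
fluoride: pKₐ(HF) ≈ 3.2
hydrosulfide: pKₐ(H₂S) ≈ 7
cyanide: pKₐ(HCN) ≈ 9.2
hydride (H⁻): pKₐ(H₂) ≈ 36 — extremely strong base; leaves only in special hydride-transfer contexts

perchlorate (ClO₄⁻) > nitrate > fluoride > hydrosulfide > cyanide > hydride (H⁻)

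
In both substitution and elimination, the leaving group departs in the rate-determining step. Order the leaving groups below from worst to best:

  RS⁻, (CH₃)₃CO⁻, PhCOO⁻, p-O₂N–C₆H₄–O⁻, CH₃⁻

Rank by basicity of the departing species: weakest base leaves most easily.
PhCOO⁻: pKₐ(C₆H₅COOH) ≈ 4.2
p-O₂N–C₆H₄–O⁻: pKₐ(p-nitrophenol) ≈ 7.2
RS⁻: pKₐ(RSH (a thiol)) ≈ 10.5
(CH₃)₃CO⁻: pKₐ(t-BuOH) ≈ 18
CH₃⁻: pKₐ(CH₄) ≈ 48
Reversing gives the worst-to-best order requested.

CH₃⁻ < (CH₃)₃CO⁻ < RS⁻ < p-O₂N–C₆H₄–O⁻ < PhCOO⁻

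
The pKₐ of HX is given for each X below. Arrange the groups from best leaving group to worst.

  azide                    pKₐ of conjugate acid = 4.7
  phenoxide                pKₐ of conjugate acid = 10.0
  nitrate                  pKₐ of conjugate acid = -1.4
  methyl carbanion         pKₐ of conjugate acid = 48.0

Lower conjugate-acid pKₐ ⇒ weaker base ⇒ better leaving group.
Sorting by the given values: nitrate (-1.4), azide (4.7), phenoxide (10.0), methyl carbanion (48.0).

nitrate > azide > phenoxide > methyl carbanion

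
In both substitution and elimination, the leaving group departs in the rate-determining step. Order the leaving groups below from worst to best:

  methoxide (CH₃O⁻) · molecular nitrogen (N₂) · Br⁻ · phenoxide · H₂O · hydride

hydride < methoxide (CH₃O⁻) < phenoxide < H₂O < Br⁻ < molecular nitrogen (N₂)

molecular nitrogen (N₂): no meaningful conjugate acid; N₂ departs as an exceptionally stable neutral molecule
Br⁻: pKₐ(HBr) ≈ -9 — weak base; good leaving group
H₂O: pKₐ(H₃O⁺) ≈ -1.7 — neutral; leaves from a protonated alcohol (R–OH₂⁺)
phenoxide: pKₐ(C₆H₅OH (phenol)) ≈ 10
methoxide (CH₃O⁻): pKₐ(CH₃OH) ≈ 15.5 — strong base; alkoxides do not leave unassisted
hydride: pKₐ(H₂) ≈ 36
The question asks for worst first, so the sequence is read in increasing leaving-group ability.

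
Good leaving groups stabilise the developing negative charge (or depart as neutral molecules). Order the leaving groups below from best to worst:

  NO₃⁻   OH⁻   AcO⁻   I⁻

Leaving-group ability tracks the stability of the departed species; conjugate-acid pKₐ is the usual yardstick (lower pKₐ → better LG).
I⁻: pKₐ(HI) ≈ -10 — large, highly polarisable; very weak base
NO₃⁻: pKₐ(HNO₃) ≈ -1.3
AcO⁻: pKₐ(CH₃COOH) ≈ 4.8
OH⁻: pKₐ(H₂O) ≈ 15.7

I⁻ > NO₃⁻ > AcO⁻ > OH⁻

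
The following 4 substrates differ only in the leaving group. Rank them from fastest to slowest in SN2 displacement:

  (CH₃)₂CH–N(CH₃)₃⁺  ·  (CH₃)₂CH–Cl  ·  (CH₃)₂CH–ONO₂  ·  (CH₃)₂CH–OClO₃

The skeletons are identical, so relative rate is governed entirely by leaving-group ability.
Leaving-group ability tracks the stability of the departed species; conjugate-acid pKₐ is the usual yardstick (lower pKₐ → better LG).
(CH₃)₂CH–OClO₃ loses ClO₄⁻: pKₐ(HClO₄) ≈ -10
(CH₃)₂CH–Cl loses Cl⁻: pKₐ(HCl) ≈ -7
(CH₃)₂CH–ONO₂ loses NO₃⁻: pKₐ(HNO₃) ≈ -1.3
(CH₃)₂CH–N(CH₃)₃⁺ loses NR'₃: pKₐ(R'₃NH⁺) ≈ 10.7

(CH₃)₂CH–OClO₃ > (CH₃)₂CH–Cl > (CH₃)₂CH–ONO₂ > (CH₃)₂CH–N(CH₃)₃⁺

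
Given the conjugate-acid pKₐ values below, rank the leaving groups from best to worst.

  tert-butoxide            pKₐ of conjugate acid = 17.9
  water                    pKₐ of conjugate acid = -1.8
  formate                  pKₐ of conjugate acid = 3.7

Lower conjugate-acid pKₐ ⇒ weaker base ⇒ better leaving group.
Sorting by the given values: water (-1.8), formate (3.7), tert-butoxide (17.9).

water > formate > tert-butoxide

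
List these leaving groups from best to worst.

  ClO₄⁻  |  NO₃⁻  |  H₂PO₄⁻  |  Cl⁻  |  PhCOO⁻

ClO₄⁻ > Cl⁻ > NO₃⁻ > H₂PO₄⁻ > PhCOO⁻

Rank by basicity of the departing species: weakest base leaves most easily.
ClO₄⁻: pKₐ(HClO₄) ≈ -10
Cl⁻: pKₐ(HCl) ≈ -7 — moderately weak base
NO₃⁻: pKₐ(HNO₃) ≈ -1.3 — resonance-delocalised over three oxygens
H₂PO₄⁻: pKₐ(H₃PO₄) ≈ 2.1 — moderate base; biological leaving group after further activation
PhCOO⁻: pKₐ(C₆H₅COOH) ≈ 4.2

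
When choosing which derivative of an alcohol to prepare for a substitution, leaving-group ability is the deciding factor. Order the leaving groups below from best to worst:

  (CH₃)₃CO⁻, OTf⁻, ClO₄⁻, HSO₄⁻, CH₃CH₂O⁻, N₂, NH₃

N₂ > OTf⁻ > ClO₄⁻ > HSO₄⁻ > NH₃ > CH₃CH₂O⁻ > (CH₃)₃CO⁻

Rank by basicity of the departing species: weakest base leaves most easily.
N₂: no meaningful conjugate acid; N₂ departs as an exceptionally stable neutral molecule
OTf⁻: pKₐ(CF₃SO₃H (triflic acid)) ≈ -14
ClO₄⁻: pKₐ(HClO₄) ≈ -10
HSO₄⁻: pKₐ(H₂SO₄) ≈ -3
NH₃: pKₐ(NH₄⁺) ≈ 9.2
CH₃CH₂O⁻: pKₐ(CH₃CH₂OH) ≈ 16
(CH₃)₃CO⁻: pKₐ(t-BuOH) ≈ 18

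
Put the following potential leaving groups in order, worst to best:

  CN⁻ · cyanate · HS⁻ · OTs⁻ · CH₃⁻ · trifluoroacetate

OTs⁻: pKₐ(p-CH₃C₆H₄SO₃H (TsOH)) ≈ -2.8
trifluoroacetate: pKₐ(CF₃COOH) ≈ 0.2
cyanate: pKₐ(HOCN) ≈ 3.5
HS⁻: pKₐ(H₂S) ≈ 7
CN⁻: pKₐ(HCN) ≈ 9.2
CH₃⁻: pKₐ(CH₄) ≈ 48
The question asks for worst first, so the sequence is read in increasing leaving-group ability.

CH₃⁻ < CN⁻ < HS⁻ < cyanate < trifluoroacetate < OTs⁻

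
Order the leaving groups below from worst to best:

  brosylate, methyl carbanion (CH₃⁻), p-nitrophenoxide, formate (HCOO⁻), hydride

methyl carbanion (CH₃⁻) < hydride < p-nitrophenoxide < formate (HCOO⁻) < brosylate

brosylate: pKₐ(p-BrC₆H₄SO₃H) ≈ -2.8 — arenesulfonate with a p-bromo substituent
formate (HCOO⁻): pKₐ(HCOOH) ≈ 3.8 — resonance-stabilised carboxylate
p-nitrophenoxide: pKₐ(p-nitrophenol) ≈ 7.2
hydride: pKₐ(H₂) ≈ 36 — extremely strong base; leaves only in special hydride-transfer contexts
methyl carbanion (CH₃⁻): pKₐ(CH₄) ≈ 48 — unstabilised carbanion; the worst conceivable leaving group
The question asks for worst first, so the sequence is read in increasing leaving-group ability.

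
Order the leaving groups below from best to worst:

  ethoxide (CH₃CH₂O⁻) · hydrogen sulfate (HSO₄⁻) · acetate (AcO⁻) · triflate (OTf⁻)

triflate (OTf⁻) > hydrogen sulfate (HSO₄⁻) > acetate (AcO⁻) > ethoxide (CH₃CH₂O⁻)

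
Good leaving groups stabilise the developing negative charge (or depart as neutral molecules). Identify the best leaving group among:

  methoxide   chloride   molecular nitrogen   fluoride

molecular nitrogen

A good leaving group is a weak base: the lower the pKₐ of its conjugate acid, the more readily it departs.
molecular nitrogen: no meaningful conjugate acid; N₂ departs as an exceptionally stable neutral molecule
chloride: pKₐ(HCl) ≈ -7
fluoride: pKₐ(HF) ≈ 3.2
methoxide: pKₐ(CH₃OH) ≈ 15.5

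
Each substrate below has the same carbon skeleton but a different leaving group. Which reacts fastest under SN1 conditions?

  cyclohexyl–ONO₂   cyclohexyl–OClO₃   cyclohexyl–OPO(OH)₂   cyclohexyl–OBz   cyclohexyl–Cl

With the same alkyl group throughout, only the leaving group differentiates the rates.
The more stable X⁻ (or X) is on its own — i.e. the weaker a base it is — the better a leaving group it makes.
cyclohexyl–OClO₃ loses ClO₄⁻: pKₐ(HClO₄) ≈ -10
cyclohexyl–Cl loses Cl⁻: pKₐ(HCl) ≈ -7
cyclohexyl–ONO₂ loses NO₃⁻: pKₐ(HNO₃) ≈ -1.3
cyclohexyl–OPO(OH)₂ loses H₂PO₄⁻: pKₐ(H₃PO₄) ≈ 2.1
cyclohexyl–OBz loses PhCOO⁻: pKₐ(C₆H₅COOH) ≈ 4.2

cyclohexyl–OClO₃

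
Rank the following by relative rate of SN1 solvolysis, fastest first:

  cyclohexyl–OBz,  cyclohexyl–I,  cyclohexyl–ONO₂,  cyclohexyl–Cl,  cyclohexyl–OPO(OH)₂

Identical carbon frameworks mean the comparison reduces to leaving-group quality.
A good leaving group is a weak base: the lower the pKₐ of its conjugate acid, the more readily it departs.
cyclohexyl–I loses I⁻: pKₐ(HI) ≈ -10
cyclohexyl–Cl loses Cl⁻: pKₐ(HCl) ≈ -7
cyclohexyl–ONO₂ loses NO₃⁻: pKₐ(HNO₃) ≈ -1.3
cyclohexyl–OPO(OH)₂ loses H₂PO₄⁻: pKₐ(H₃PO₄) ≈ 2.1
cyclohexyl–OBz loses PhCOO⁻: pKₐ(C₆H₅COOH) ≈ 4.2

cyclohexyl–I > cyclohexyl–Cl > cyclohexyl–ONO₂ > cyclohexyl–OPO(OH)₂ > cyclohexyl–OBz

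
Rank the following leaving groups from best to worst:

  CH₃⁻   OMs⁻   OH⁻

Leaving-group ability tracks the stability of the departed species; conjugate-acid pKₐ is the usual yardstick (lower pKₐ → better LG).
OMs⁻: pKₐ(CH₃SO₃H (MsOH)) ≈ -1.9
OH⁻: pKₐ(H₂O) ≈ 15.7
CH₃⁻: pKₐ(CH₄) ≈ 48

OMs⁻ > OH⁻ > CH₃⁻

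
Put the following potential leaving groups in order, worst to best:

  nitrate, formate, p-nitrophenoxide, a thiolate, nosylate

a thiolate < p-nitrophenoxide < formate < nitrate < nosylate

Leaving-group ability tracks the stability of the departed species; conjugate-acid pKₐ is the usual yardstick (lower pKₐ → better LG).
nosylate: pKₐ(p-O₂NC₆H₄SO₃H) ≈ -3.5
nitrate: pKₐ(HNO₃) ≈ -1.3
formate: pKₐ(HCOOH) ≈ 3.8
p-nitrophenoxide: pKₐ(p-nitrophenol) ≈ 7.2
a thiolate: pKₐ(RSH (a thiol)) ≈ 10.5
Reversing gives the worst-to-best order requested.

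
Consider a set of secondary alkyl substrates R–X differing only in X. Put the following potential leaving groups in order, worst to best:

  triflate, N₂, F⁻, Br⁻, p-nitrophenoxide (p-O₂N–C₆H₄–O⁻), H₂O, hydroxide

A good leaving group is a weak base: the lower the pKₐ of its conjugate acid, the more readily it departs.
N₂: no meaningful conjugate acid; N₂ departs as an exceptionally stable neutral molecule
triflate: pKₐ(CF₃SO₃H (triflic acid)) ≈ -14
Br⁻: pKₐ(HBr) ≈ -9 — weak base; good leaving group
H₂O: pKₐ(H₃O⁺) ≈ -1.7 — neutral; leaves from a protonated alcohol (R–OH₂⁺)
F⁻: pKₐ(HF) ≈ 3.2
p-nitrophenoxide (p-O₂N–C₆H₄–O⁻): pKₐ(p-nitrophenol) ≈ 7.2
hydroxide: pKₐ(H₂O) ≈ 15.7
The question asks for worst first, so the sequence is read in increasing leaving-group ability.

hydroxide < p-nitrophenoxide (p-O₂N–C₆H₄–O⁻) < F⁻ < H₂O < Br⁻ < triflate < N₂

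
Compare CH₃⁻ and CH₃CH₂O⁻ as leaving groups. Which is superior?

CH₃CH₂O⁻

CH₃CH₂O⁻ is the better leaving group.
pKₐ(CH₃CH₂OH) ≈ 16 versus pKₐ(CH₄) ≈ 48: CH₃CH₂O⁻ is the much weaker base.
Strong base; alkoxides do not leave unassisted.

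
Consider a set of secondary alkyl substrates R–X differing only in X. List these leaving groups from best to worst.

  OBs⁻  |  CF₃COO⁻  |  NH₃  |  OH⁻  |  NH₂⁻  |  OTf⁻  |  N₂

N₂ > OTf⁻ > OBs⁻ > CF₃COO⁻ > NH₃ > OH⁻ > NH₂⁻

Rank by basicity of the departing species: weakest base leaves most easily.
N₂: no meaningful conjugate acid; N₂ departs as an exceptionally stable neutral molecule
OTf⁻: pKₐ(CF₃SO₃H (triflic acid)) ≈ -14
OBs⁻: pKₐ(p-BrC₆H₄SO₃H) ≈ -2.8
CF₃COO⁻: pKₐ(CF₃COOH) ≈ 0.2
NH₃: pKₐ(NH₄⁺) ≈ 9.2 — neutral but moderately basic; leaves from R–NH₃⁺
OH⁻: pKₐ(H₂O) ≈ 15.7
NH₂⁻: pKₐ(NH₃) ≈ 38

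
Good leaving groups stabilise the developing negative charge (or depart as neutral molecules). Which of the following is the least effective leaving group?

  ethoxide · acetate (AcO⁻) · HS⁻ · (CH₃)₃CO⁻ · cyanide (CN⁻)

A good leaving group is a weak base: the lower the pKₐ of its conjugate acid, the more readily it departs.
acetate (AcO⁻): pKₐ(CH₃COOH) ≈ 4.8
HS⁻: pKₐ(H₂S) ≈ 7
cyanide (CN⁻): pKₐ(HCN) ≈ 9.2
ethoxide: pKₐ(CH₃CH₂OH) ≈ 16
(CH₃)₃CO⁻: pKₐ(t-BuOH) ≈ 18

(CH₃)₃CO⁻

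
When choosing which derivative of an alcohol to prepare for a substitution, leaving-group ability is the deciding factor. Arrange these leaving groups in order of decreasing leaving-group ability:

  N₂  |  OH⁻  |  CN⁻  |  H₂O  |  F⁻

N₂ > H₂O > F⁻ > CN⁻ > OH⁻

N₂: no meaningful conjugate acid; N₂ departs as an exceptionally stable neutral molecule
H₂O: pKₐ(H₃O⁺) ≈ -1.7
F⁻: pKₐ(HF) ≈ 3.2 — small and strongly basic; the poor halide leaving group
CN⁻: pKₐ(HCN) ≈ 9.2 — sp carbon stabilises the charge somewhat, but still a poor LG
OH⁻: pKₐ(H₂O) ≈ 15.7 — strong base; essentially never leaves without prior activation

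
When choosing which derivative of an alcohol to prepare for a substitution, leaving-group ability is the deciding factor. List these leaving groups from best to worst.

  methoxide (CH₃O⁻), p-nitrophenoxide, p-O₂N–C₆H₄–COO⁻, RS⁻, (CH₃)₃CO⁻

Rank by basicity of the departing species: weakest base leaves most easily.
p-O₂N–C₆H₄–COO⁻: pKₐ(p-nitrobenzoic acid) ≈ 3.4
p-nitrophenoxide: pKₐ(p-nitrophenol) ≈ 7.2
RS⁻: pKₐ(RSH (a thiol)) ≈ 10.5
methoxide (CH₃O⁻): pKₐ(CH₃OH) ≈ 15.5
(CH₃)₃CO⁻: pKₐ(t-BuOH) ≈ 18

p-O₂N–C₆H₄–COO⁻ > p-nitrophenoxide > RS⁻ > methoxide (CH₃O⁻) > (CH₃)₃CO⁻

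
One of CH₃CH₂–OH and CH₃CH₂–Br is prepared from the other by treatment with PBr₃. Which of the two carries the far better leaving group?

CH₃CH₂–Br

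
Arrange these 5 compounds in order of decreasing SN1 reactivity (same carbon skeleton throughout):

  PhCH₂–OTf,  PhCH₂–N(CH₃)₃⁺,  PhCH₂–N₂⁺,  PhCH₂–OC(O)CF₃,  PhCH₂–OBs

PhCH₂–N₂⁺ > PhCH₂–OTf > PhCH₂–OBs > PhCH₂–OC(O)CF₃ > PhCH₂–N(CH₃)₃⁺

Identical carbon frameworks mean the comparison reduces to leaving-group quality.
Leaving-group ability tracks the stability of the departed species; conjugate-acid pKₐ is the usual yardstick (lower pKₐ → better LG).
PhCH₂–N₂⁺ loses N₂: no meaningful conjugate acid; N₂ departs as an exceptionally stable neutral molecule
PhCH₂–OTf loses OTf⁻: pKₐ(CF₃SO₃H (triflic acid)) ≈ -14
PhCH₂–OBs loses OBs⁻: pKₐ(p-BrC₆H₄SO₃H) ≈ -2.8
PhCH₂–OC(O)CF₃ loses CF₃COO⁻: pKₐ(CF₃COOH) ≈ 0.2
PhCH₂–N(CH₃)₃⁺ loses NR'₃: pKₐ(R'₃NH⁺) ≈ 10.7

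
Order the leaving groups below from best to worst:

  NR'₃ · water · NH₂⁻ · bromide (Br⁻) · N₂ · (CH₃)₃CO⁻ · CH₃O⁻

N₂ > bromide (Br⁻) > water > NR'₃ > CH₃O⁻ > (CH₃)₃CO⁻ > NH₂⁻

N₂: no meaningful conjugate acid; N₂ departs as an exceptionally stable neutral molecule
bromide (Br⁻): pKₐ(HBr) ≈ -9
water: pKₐ(H₃O⁺) ≈ -1.7
NR'₃: pKₐ(R'₃NH⁺) ≈ 10.7
CH₃O⁻: pKₐ(CH₃OH) ≈ 15.5
(CH₃)₃CO⁻: pKₐ(t-BuOH) ≈ 18
NH₂⁻: pKₐ(NH₃) ≈ 38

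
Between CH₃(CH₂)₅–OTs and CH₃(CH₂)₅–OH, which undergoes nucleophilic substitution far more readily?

CH₃(CH₂)₅–OTs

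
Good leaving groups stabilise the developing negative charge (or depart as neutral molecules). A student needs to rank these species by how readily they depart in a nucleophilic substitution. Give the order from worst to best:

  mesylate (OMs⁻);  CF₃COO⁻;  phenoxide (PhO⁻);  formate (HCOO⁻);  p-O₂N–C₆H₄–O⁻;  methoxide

Rank by basicity of the departing species: weakest base leaves most easily.
mesylate (OMs⁻): pKₐ(CH₃SO₃H (MsOH)) ≈ -1.9 — resonance-delocalised alkanesulfonate
CF₃COO⁻: pKₐ(CF₃COOH) ≈ 0.2
formate (HCOO⁻): pKₐ(HCOOH) ≈ 3.8
p-O₂N–C₆H₄–O⁻: pKₐ(p-nitrophenol) ≈ 7.2
phenoxide (PhO⁻): pKₐ(C₆H₅OH (phenol)) ≈ 10
methoxide: pKₐ(CH₃OH) ≈ 15.5
Reversing gives the worst-to-best order requested.

methoxide < phenoxide (PhO⁻) < p-O₂N–C₆H₄–O⁻ < formate (HCOO⁻) < CF₃COO⁻ < mesylate (OMs⁻)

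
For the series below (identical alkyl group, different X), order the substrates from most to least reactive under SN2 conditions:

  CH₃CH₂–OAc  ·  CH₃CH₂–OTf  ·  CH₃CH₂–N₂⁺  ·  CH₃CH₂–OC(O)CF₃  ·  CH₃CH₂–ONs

CH₃CH₂–N₂⁺ > CH₃CH₂–OTf > CH₃CH₂–ONs > CH₃CH₂–OC(O)CF₃ > CH₃CH₂–OAc

With the same alkyl group throughout, only the leaving group differentiates the rates.
The more stable X⁻ (or X) is on its own — i.e. the weaker a base it is — the better a leaving group it makes.
CH₃CH₂–N₂⁺ loses N₂: no meaningful conjugate acid; N₂ departs as an exceptionally stable neutral molecule
CH₃CH₂–OTf loses OTf⁻: pKₐ(CF₃SO₃H (triflic acid)) ≈ -14
CH₃CH₂–ONs loses ONs⁻: pKₐ(p-O₂NC₆H₄SO₃H) ≈ -3.5
CH₃CH₂–OC(O)CF₃ loses CF₃COO⁻: pKₐ(CF₃COOH) ≈ 0.2
CH₃CH₂–OAc loses AcO⁻: pKₐ(CH₃COOH) ≈ 4.8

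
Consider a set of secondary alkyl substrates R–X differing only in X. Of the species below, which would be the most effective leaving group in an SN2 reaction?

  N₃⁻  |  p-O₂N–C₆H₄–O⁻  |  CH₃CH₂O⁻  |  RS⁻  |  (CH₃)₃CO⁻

N₃⁻

Leaving-group ability tracks the stability of the departed species; conjugate-acid pKₐ is the usual yardstick (lower pKₐ → better LG).
N₃⁻: pKₐ(HN₃) ≈ 4.7
p-O₂N–C₆H₄–O⁻: pKₐ(p-nitrophenol) ≈ 7.2
RS⁻: pKₐ(RSH (a thiol)) ≈ 10.5
CH₃CH₂O⁻: pKₐ(CH₃CH₂OH) ≈ 16
(CH₃)₃CO⁻: pKₐ(t-BuOH) ≈ 18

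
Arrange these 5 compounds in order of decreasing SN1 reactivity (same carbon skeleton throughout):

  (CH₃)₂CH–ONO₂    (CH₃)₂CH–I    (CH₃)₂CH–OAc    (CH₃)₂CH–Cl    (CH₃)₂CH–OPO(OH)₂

(CH₃)₂CH–I > (CH₃)₂CH–Cl > (CH₃)₂CH–ONO₂ > (CH₃)₂CH–OPO(OH)₂ > (CH₃)₂CH–OAc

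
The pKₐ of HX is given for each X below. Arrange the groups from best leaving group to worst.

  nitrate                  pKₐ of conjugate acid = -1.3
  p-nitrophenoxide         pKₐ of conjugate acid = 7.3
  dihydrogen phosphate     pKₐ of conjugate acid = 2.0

nitrate > dihydrogen phosphate > p-nitrophenoxide

Lower conjugate-acid pKₐ ⇒ weaker base ⇒ better leaving group.
Sorting by the given values: nitrate (-1.3), dihydrogen phosphate (2.0), p-nitrophenoxide (7.3).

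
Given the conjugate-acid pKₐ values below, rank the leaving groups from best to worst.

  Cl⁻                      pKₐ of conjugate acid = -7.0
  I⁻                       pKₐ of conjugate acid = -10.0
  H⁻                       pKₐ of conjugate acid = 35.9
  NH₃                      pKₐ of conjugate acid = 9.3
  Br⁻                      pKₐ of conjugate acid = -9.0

Lower conjugate-acid pKₐ ⇒ weaker base ⇒ better leaving group.
Sorting by the given values: I⁻ (-10.0), Br⁻ (-9.0), Cl⁻ (-7.0), NH₃ (9.3), H⁻ (35.9).

I⁻ > Br⁻ > Cl⁻ > NH₃ > H⁻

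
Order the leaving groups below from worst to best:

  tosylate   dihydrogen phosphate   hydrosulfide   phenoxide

phenoxide < hydrosulfide < dihydrogen phosphate < tosylate

The more stable X⁻ (or X) is on its own — i.e. the weaker a base it is — the better a leaving group it makes.
tosylate: pKₐ(p-CH₃C₆H₄SO₃H (TsOH)) ≈ -2.8 — resonance-delocalised arenesulfonate
dihydrogen phosphate: pKₐ(H₃PO₄) ≈ 2.1
hydrosulfide: pKₐ(H₂S) ≈ 7 — larger and more polarisable than the oxygen analogue
phenoxide: pKₐ(C₆H₅OH (phenol)) ≈ 10 — resonance into the ring helps, but still a poor LG
Listed from poorest to best leaving group as asked.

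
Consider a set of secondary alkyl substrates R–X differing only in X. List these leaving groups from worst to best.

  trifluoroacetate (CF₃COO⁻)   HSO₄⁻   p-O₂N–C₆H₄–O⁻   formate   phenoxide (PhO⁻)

phenoxide (PhO⁻) < p-O₂N–C₆H₄–O⁻ < formate < trifluoroacetate (CF₃COO⁻) < HSO₄⁻

Rank by basicity of the departing species: weakest base leaves most easily.
HSO₄⁻: pKₐ(H₂SO₄) ≈ -3 — conjugate base of a strong mineral acid
trifluoroacetate (CF₃COO⁻): pKₐ(CF₃COOH) ≈ 0.2 — strongly electron-withdrawing CF₃ stabilises the carboxylate
formate: pKₐ(HCOOH) ≈ 3.8 — resonance-stabilised carboxylate
p-O₂N–C₆H₄–O⁻: pKₐ(p-nitrophenol) ≈ 7.2
phenoxide (PhO⁻): pKₐ(C₆H₅OH (phenol)) ≈ 10 — resonance into the ring helps, but still a poor LG
Listed from poorest to best leaving group as asked.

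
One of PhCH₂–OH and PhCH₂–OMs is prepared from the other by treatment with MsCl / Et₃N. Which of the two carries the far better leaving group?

From PhCH₂–OH the departing group would be OH⁻ (pKₐ(H₂O) ≈ 15.7). Strong base; essentially never leaves without prior activation.
From PhCH₂–OMs the leaving group is OMs⁻ (pKₐ(CH₃SO₃H (MsOH)) ≈ -1.9). Resonance-delocalised alkanesulfonate.
Treatment with MsCl / Et₃N works by converting the hydroxyl into a mesylate, making PhCH₂–OMs enormously more reactive.

PhCH₂–OMs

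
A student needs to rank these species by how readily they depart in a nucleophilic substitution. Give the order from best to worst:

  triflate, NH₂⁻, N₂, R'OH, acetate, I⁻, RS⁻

A good leaving group is a weak base: the lower the pKₐ of its conjugate acid, the more readily it departs.
N₂: no meaningful conjugate acid; N₂ departs as an exceptionally stable neutral molecule
triflate: pKₐ(CF₃SO₃H (triflic acid)) ≈ -14
I⁻: pKₐ(HI) ≈ -10
R'OH: pKₐ(R'OH₂⁺) ≈ -2.4
acetate: pKₐ(CH₃COOH) ≈ 4.8
RS⁻: pKₐ(RSH (a thiol)) ≈ 10.5
NH₂⁻: pKₐ(NH₃) ≈ 38

N₂ > triflate > I⁻ > R'OH > acetate > RS⁻ > NH₂⁻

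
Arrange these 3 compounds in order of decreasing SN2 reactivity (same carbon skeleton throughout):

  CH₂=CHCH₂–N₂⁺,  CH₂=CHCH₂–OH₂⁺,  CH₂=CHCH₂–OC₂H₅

CH₂=CHCH₂–N₂⁺ > CH₂=CHCH₂–OH₂⁺ > CH₂=CHCH₂–OC₂H₅

With the same alkyl group throughout, only the leaving group differentiates the rates.
The more stable X⁻ (or X) is on its own — i.e. the weaker a base it is — the better a leaving group it makes.
CH₂=CHCH₂–N₂⁺ loses N₂: no meaningful conjugate acid; N₂ departs as an exceptionally stable neutral molecule
CH₂=CHCH₂–OH₂⁺ loses H₂O: pKₐ(H₃O⁺) ≈ -1.7
CH₂=CHCH₂–OC₂H₅ loses CH₃CH₂O⁻: pKₐ(CH₃CH₂OH) ≈ 16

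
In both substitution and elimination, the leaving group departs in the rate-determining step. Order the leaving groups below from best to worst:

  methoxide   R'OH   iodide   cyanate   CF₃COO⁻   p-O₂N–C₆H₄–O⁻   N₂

N₂ > iodide > R'OH > CF₃COO⁻ > cyanate > p-O₂N–C₆H₄–O⁻ > methoxide

Leaving-group ability tracks the stability of the departed species; conjugate-acid pKₐ is the usual yardstick (lower pKₐ → better LG).
N₂: no meaningful conjugate acid; N₂ departs as an exceptionally stable neutral molecule
iodide: pKₐ(HI) ≈ -10
R'OH: pKₐ(R'OH₂⁺) ≈ -2.4
CF₃COO⁻: pKₐ(CF₃COOH) ≈ 0.2
cyanate: pKₐ(HOCN) ≈ 3.5
p-O₂N–C₆H₄–O⁻: pKₐ(p-nitrophenol) ≈ 7.2
methoxide: pKₐ(CH₃OH) ≈ 15.5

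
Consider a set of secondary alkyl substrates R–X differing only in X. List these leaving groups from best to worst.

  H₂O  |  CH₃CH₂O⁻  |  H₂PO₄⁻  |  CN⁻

H₂O > H₂PO₄⁻ > CN⁻ > CH₃CH₂O⁻

Leaving-group ability tracks the stability of the departed species; conjugate-acid pKₐ is the usual yardstick (lower pKₐ → better LG).
H₂O: pKₐ(H₃O⁺) ≈ -1.7 — neutral; leaves from a protonated alcohol (R–OH₂⁺)
H₂PO₄⁻: pKₐ(H₃PO₄) ≈ 2.1
CN⁻: pKₐ(HCN) ≈ 9.2 — sp carbon stabilises the charge somewhat, but still a poor LG
CH₃CH₂O⁻: pKₐ(CH₃CH₂OH) ≈ 16 — strong base; alkoxides do not leave unassisted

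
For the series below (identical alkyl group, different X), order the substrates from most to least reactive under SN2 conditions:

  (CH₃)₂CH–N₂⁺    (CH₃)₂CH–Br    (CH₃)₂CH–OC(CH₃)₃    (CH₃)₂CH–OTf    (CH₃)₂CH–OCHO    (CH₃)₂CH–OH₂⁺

(CH₃)₂CH–N₂⁺ > (CH₃)₂CH–OTf > (CH₃)₂CH–Br > (CH₃)₂CH–OH₂⁺ > (CH₃)₂CH–OCHO > (CH₃)₂CH–OC(CH₃)₃

The skeletons are identical, so relative rate is governed entirely by leaving-group ability.
Rank by basicity of the departing species: weakest base leaves most easily.
(CH₃)₂CH–N₂⁺ loses N₂: no meaningful conjugate acid; N₂ departs as an exceptionally stable neutral molecule
(CH₃)₂CH–OTf loses OTf⁻: pKₐ(CF₃SO₃H (triflic acid)) ≈ -14
(CH₃)₂CH–Br loses Br⁻: pKₐ(HBr) ≈ -9
(CH₃)₂CH–OH₂⁺ loses H₂O: pKₐ(H₃O⁺) ≈ -1.7
(CH₃)₂CH–OCHO loses HCOO⁻: pKₐ(HCOOH) ≈ 3.8
(CH₃)₂CH–OC(CH₃)₃ loses (CH₃)₃CO⁻: pKₐ(t-BuOH) ≈ 18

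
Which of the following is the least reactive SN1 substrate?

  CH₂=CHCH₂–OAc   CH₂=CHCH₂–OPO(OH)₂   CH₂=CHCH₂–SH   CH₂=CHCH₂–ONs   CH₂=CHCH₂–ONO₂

CH₂=CHCH₂–SH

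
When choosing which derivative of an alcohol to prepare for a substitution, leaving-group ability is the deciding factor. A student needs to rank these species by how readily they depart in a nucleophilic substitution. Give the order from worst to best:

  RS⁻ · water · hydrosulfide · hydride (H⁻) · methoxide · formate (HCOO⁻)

hydride (H⁻) < methoxide < RS⁻ < hydrosulfide < formate (HCOO⁻) < water

Leaving-group ability tracks the stability of the departed species; conjugate-acid pKₐ is the usual yardstick (lower pKₐ → better LG).
water: pKₐ(H₃O⁺) ≈ -1.7
formate (HCOO⁻): pKₐ(HCOOH) ≈ 3.8 — resonance-stabilised carboxylate
hydrosulfide: pKₐ(H₂S) ≈ 7 — larger and more polarisable than the oxygen analogue
RS⁻: pKₐ(RSH (a thiol)) ≈ 10.5 — moderately basic; rarely leaves without activation
methoxide: pKₐ(CH₃OH) ≈ 15.5 — strong base; alkoxides do not leave unassisted
hydride (H⁻): pKₐ(H₂) ≈ 36
The question asks for worst first, so the sequence is read in increasing leaving-group ability.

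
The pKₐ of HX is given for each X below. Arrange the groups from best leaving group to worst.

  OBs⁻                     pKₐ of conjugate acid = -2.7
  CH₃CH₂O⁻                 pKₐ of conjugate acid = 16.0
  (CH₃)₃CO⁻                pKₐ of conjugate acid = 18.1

OBs⁻ > CH₃CH₂O⁻ > (CH₃)₃CO⁻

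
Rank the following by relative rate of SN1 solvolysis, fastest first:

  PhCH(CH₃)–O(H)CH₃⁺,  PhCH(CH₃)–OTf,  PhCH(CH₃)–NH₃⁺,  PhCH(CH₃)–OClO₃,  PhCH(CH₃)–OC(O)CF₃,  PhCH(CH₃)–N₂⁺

PhCH(CH₃)–N₂⁺ > PhCH(CH₃)–OTf > PhCH(CH₃)–OClO₃ > PhCH(CH₃)–O(H)CH₃⁺ > PhCH(CH₃)–OC(O)CF₃ > PhCH(CH₃)–NH₃⁺

Same R in every case — rank the leaving groups.
The more stable X⁻ (or X) is on its own — i.e. the weaker a base it is — the better a leaving group it makes.
PhCH(CH₃)–N₂⁺ loses N₂: no meaningful conjugate acid; N₂ departs as an exceptionally stable neutral molecule
PhCH(CH₃)–OTf loses OTf⁻: pKₐ(CF₃SO₃H (triflic acid)) ≈ -14
PhCH(CH₃)–OClO₃ loses ClO₄⁻: pKₐ(HClO₄) ≈ -10
PhCH(CH₃)–O(H)CH₃⁺ loses R'OH: pKₐ(R'OH₂⁺) ≈ -2.4
PhCH(CH₃)–OC(O)CF₃ loses CF₃COO⁻: pKₐ(CF₃COOH) ≈ 0.2
PhCH(CH₃)–NH₃⁺ loses NH₃: pKₐ(NH₄⁺) ≈ 9.2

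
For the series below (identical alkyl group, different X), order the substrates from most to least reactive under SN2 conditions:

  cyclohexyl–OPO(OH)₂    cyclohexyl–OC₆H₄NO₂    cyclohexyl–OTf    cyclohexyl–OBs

Identical carbon frameworks mean the comparison reduces to leaving-group quality.
A good leaving group is a weak base: the lower the pKₐ of its conjugate acid, the more readily it departs.
cyclohexyl–OTf loses OTf⁻: pKₐ(CF₃SO₃H (triflic acid)) ≈ -14
cyclohexyl–OBs loses OBs⁻: pKₐ(p-BrC₆H₄SO₃H) ≈ -2.8
cyclohexyl–OPO(OH)₂ loses H₂PO₄⁻: pKₐ(H₃PO₄) ≈ 2.1
cyclohexyl–OC₆H₄NO₂ loses p-O₂N–C₆H₄–O⁻: pKₐ(p-nitrophenol) ≈ 7.2

cyclohexyl–OTf > cyclohexyl–OBs > cyclohexyl–OPO(OH)₂ > cyclohexyl–OC₆H₄NO₂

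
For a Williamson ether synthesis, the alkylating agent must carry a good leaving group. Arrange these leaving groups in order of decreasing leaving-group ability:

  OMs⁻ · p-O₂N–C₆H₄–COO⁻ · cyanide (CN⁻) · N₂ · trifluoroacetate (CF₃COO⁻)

N₂ > OMs⁻ > trifluoroacetate (CF₃COO⁻) > p-O₂N–C₆H₄–COO⁻ > cyanide (CN⁻)

Leaving-group ability tracks the stability of the departed species; conjugate-acid pKₐ is the usual yardstick (lower pKₐ → better LG).
N₂: no meaningful conjugate acid; N₂ departs as an exceptionally stable neutral molecule
OMs⁻: pKₐ(CH₃SO₃H (MsOH)) ≈ -1.9 — resonance-delocalised alkanesulfonate
trifluoroacetate (CF₃COO⁻): pKₐ(CF₃COOH) ≈ 0.2
p-O₂N–C₆H₄–COO⁻: pKₐ(p-nitrobenzoic acid) ≈ 3.4
cyanide (CN⁻): pKₐ(HCN) ≈ 9.2 — sp carbon stabilises the charge somewhat, but still a poor LG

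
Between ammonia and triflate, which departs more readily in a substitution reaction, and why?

triflate is the better leaving group.
pKₐ(CF₃SO₃H (triflic acid)) ≈ -14 versus pKₐ(NH₄⁺) ≈ 9.2: triflate is the much weaker base.
Charge spread over three oxygens and a CF₃ group; the premier leaving group in synthesis.

triflate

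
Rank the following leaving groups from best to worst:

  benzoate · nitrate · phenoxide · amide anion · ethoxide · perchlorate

perchlorate > nitrate > benzoate > phenoxide > ethoxide > amide anion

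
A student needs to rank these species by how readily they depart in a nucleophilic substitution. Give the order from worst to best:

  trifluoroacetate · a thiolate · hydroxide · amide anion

amide anion < hydroxide < a thiolate < trifluoroacetate

Rank by basicity of the departing species: weakest base leaves most easily.
trifluoroacetate: pKₐ(CF₃COOH) ≈ 0.2
a thiolate: pKₐ(RSH (a thiol)) ≈ 10.5
hydroxide: pKₐ(H₂O) ≈ 15.7 — strong base; essentially never leaves without prior activation
amide anion: pKₐ(NH₃) ≈ 38 — extremely strong base; never a leaving group
The question asks for worst first, so the sequence is read in increasing leaving-group ability.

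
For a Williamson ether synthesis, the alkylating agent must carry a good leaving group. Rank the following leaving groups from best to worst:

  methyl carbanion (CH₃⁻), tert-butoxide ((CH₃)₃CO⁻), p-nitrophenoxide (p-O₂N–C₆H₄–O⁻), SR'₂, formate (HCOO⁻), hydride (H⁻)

SR'₂ > formate (HCOO⁻) > p-nitrophenoxide (p-O₂N–C₆H₄–O⁻) > tert-butoxide ((CH₃)₃CO⁻) > hydride (H⁻) > methyl carbanion (CH₃⁻)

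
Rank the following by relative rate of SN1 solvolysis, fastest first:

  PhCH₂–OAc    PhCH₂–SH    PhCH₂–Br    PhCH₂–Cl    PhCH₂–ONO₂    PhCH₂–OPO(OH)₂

PhCH₂–Br > PhCH₂–Cl > PhCH₂–ONO₂ > PhCH₂–OPO(OH)₂ > PhCH₂–OAc > PhCH₂–SH

Same R in every case — rank the leaving groups.
A good leaving group is a weak base: the lower the pKₐ of its conjugate acid, the more readily it departs.
PhCH₂–Br loses Br⁻: pKₐ(HBr) ≈ -9
PhCH₂–Cl loses Cl⁻: pKₐ(HCl) ≈ -7
PhCH₂–ONO₂ loses NO₃⁻: pKₐ(HNO₃) ≈ -1.3
PhCH₂–OPO(OH)₂ loses H₂PO₄⁻: pKₐ(H₃PO₄) ≈ 2.1
PhCH₂–OAc loses AcO⁻: pKₐ(CH₃COOH) ≈ 4.8
PhCH₂–SH loses HS⁻: pKₐ(H₂S) ≈ 7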